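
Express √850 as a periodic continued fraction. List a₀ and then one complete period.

[29; 6, 2, 6, 58]

a₀ = ⌊√850⌋ = 29.
With m₀=0, d₀=1 and mₖ₊₁ = dₖaₖ − mₖ, dₖ₊₁ = (n − mₖ₊₁²)/dₖ, aₖ₊₁ = ⌊(a₀+mₖ₊₁)/dₖ₊₁⌋:
  k=1: m=29, d=9, a=6
  k=2: m=25, d=25, a=2
  k=3: m=25, d=9, a=6
  k=4: m=29, d=1, a=58
d=1 and a=2a₀=58 at k=4, so the next step gives (m, d) = (29, 9) again — its k=1 value — and the period has length 4.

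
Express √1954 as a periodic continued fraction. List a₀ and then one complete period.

[44; 4, 1, 9, 44, 9, 1, 4, 88]

a₀ = ⌊√1954⌋ = 44.
With m₀=0, d₀=1 and mₖ₊₁ = dₖaₖ − mₖ, dₖ₊₁ = (n − mₖ₊₁²)/dₖ, aₖ₊₁ = ⌊(a₀+mₖ₊₁)/dₖ₊₁⌋:
  k=1: m=44, d=18, a=4
  k=2: m=28, d=65, a=1
  k=3: m=37, d=9, a=9
  k=4: m=44, d=2, a=44
  k=5: m=44, d=9, a=9
  k=6: m=37, d=65, a=1
  k=7: m=28, d=18, a=4
  k=8: m=44, d=1, a=88
d=1 and a=2a₀=88 at k=8, so the next step gives (m, d) = (44, 18) again — its k=1 value — and the period has length 8.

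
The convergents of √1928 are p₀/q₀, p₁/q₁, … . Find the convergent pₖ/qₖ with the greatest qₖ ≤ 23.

√1928 = [43; 1, 9, 1, 86, …] (period length 4).
Convergents:
  p_0/q_0 = 43/1
  p_1/q_1 = 44/1
  p_2/q_2 = 439/10
  p_3/q_3 = 483/11
  p_4/q_4 = 41977/956
q_3 = 11 ≤ 23 < 956 = q_4, so the answer is 483/11.

483/11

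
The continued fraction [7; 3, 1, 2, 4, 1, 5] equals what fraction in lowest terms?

2494/343

Fold from the inside: start with 5/1.
  1 + 1/5 = 6/5
  4 + 5/6 = 29/6
  2 + 6/29 = 64/29
  1 + 29/64 = 93/64
  3 + 64/93 = 343/93
  7 + 93/343 = 2494/343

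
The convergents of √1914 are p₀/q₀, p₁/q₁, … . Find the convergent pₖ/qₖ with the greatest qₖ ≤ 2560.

61249/1400

√1914 = [43; 1, 2, 1, 86, …] (period length 4).
Convergents:
  p_0/q_0 = 43/1
  p_1/q_1 = 44/1
  p_2/q_2 = 131/3
  p_3/q_3 = 175/4
  p_4/q_4 = 15181/347
  p_5/q_5 = 15356/351
  p_6/q_6 = 45893/1049
  p_7/q_7 = 61249/1400
  p_8/q_8 = 5313307/121449
q_7 = 1400 ≤ 2560 < 121449 = q_8, so the answer is 61249/1400.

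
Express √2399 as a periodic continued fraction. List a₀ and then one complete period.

[48; 1, 47, 1, 96]

a₀ = ⌊√2399⌋ = 48.
With m₀=0, d₀=1 and mₖ₊₁ = dₖaₖ − mₖ, dₖ₊₁ = (n − mₖ₊₁²)/dₖ, aₖ₊₁ = ⌊(a₀+mₖ₊₁)/dₖ₊₁⌋:
  k=1: m=48, d=95, a=1
  k=2: m=47, d=2, a=47
  k=3: m=47, d=95, a=1
  k=4: m=48, d=1, a=96
d=1 and a=2a₀=96 at k=4, so the next step gives (m, d) = (48, 95) again — its k=1 value — and the period has length 4.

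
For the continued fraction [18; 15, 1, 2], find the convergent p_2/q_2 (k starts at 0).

Using pₖ = aₖpₖ₋₁ + pₖ₋₂, qₖ = aₖqₖ₋₁ + qₖ₋₂ (with p₋₁=1, p₋₂=0, q₋₁=0, q₋₂=1):
  k=0: a=18, p=18, q=1
  k=1: a=15, p=271, q=15
  k=2: a=1, p=289, q=16

289/16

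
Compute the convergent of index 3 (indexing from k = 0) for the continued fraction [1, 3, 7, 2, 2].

62/47

Using pₖ = aₖpₖ₋₁ + pₖ₋₂, qₖ = aₖqₖ₋₁ + qₖ₋₂ (with p₋₁=1, p₋₂=0, q₋₁=0, q₋₂=1):
  k=0: a=1, p=1, q=1
  k=1: a=3, p=4, q=3
  k=2: a=7, p=29, q=22
  k=3: a=2, p=62, q=47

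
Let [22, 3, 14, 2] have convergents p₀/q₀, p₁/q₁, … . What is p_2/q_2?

960/43

Using pₖ = aₖpₖ₋₁ + pₖ₋₂, qₖ = aₖqₖ₋₁ + qₖ₋₂ (with p₋₁=1, p₋₂=0, q₋₁=0, q₋₂=1):
  k=0: a=22, p=22, q=1
  k=1: a=3, p=67, q=3
  k=2: a=14, p=960, q=43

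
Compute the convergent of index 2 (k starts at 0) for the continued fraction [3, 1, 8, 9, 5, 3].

Using pₖ = aₖpₖ₋₁ + pₖ₋₂, qₖ = aₖqₖ₋₁ + qₖ₋₂ (with p₋₁=1, p₋₂=0, q₋₁=0, q₋₂=1):
  k=0: a=3, p=3, q=1
  k=1: a=1, p=4, q=1
  k=2: a=8, p=35, q=9

35/9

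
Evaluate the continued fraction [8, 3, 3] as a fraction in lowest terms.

Using pₖ = aₖpₖ₋₁ + pₖ₋₂ and qₖ = aₖqₖ₋₁ + qₖ₋₂:
  k=0: a=8, p=8, q=1
  k=1: a=3, p=25, q=3
  k=2: a=3, p=83, q=10

83/10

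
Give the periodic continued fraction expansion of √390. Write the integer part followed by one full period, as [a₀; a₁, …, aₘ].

[19; 1, 2, 1, 38]

a₀ = ⌊√390⌋ = 19.
With m₀=0, d₀=1 and mₖ₊₁ = dₖaₖ − mₖ, dₖ₊₁ = (n − mₖ₊₁²)/dₖ, aₖ₊₁ = ⌊(a₀+mₖ₊₁)/dₖ₊₁⌋:
  k=1: m=19, d=29, a=1
  k=2: m=10, d=10, a=2
  k=3: m=10, d=29, a=1
  k=4: m=19, d=1, a=38
d=1 and a=2a₀=38 at k=4, so the next step gives (m, d) = (19, 29) again — its k=1 value — and the period has length 4.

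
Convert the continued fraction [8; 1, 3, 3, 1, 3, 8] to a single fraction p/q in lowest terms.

4637/529

Fold from the inside: start with 8/1.
  3 + 1/8 = 25/8
  1 + 8/25 = 33/25
  3 + 25/33 = 124/33
  3 + 33/124 = 405/124
  1 + 124/405 = 529/405
  8 + 405/529 = 4637/529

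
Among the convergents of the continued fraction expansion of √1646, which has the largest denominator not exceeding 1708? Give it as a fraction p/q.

√1646 = [40; 1, 1, 3, 40, 3, 1, 1, 80, …] (period length 8).
Convergents:
  p_0/q_0 = 40/1
  p_1/q_1 = 41/1
  p_2/q_2 = 81/2
  p_3/q_3 = 284/7
  p_4/q_4 = 11441/282
  p_5/q_5 = 34607/853
  p_6/q_6 = 46048/1135
  p_7/q_7 = 80655/1988
q_6 = 1135 ≤ 1708 < 1988 = q_7, so the answer is 46048/1135.

46048/1135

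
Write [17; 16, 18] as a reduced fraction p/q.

Fold from the inside: start with 18/1.
  16 + 1/18 = 289/18
  17 + 18/289 = 4931/289

4931/289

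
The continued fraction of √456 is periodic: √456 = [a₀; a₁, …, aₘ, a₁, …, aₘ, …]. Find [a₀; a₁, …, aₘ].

a₀ = ⌊√456⌋ = 21.
With m₀=0, d₀=1 and mₖ₊₁ = dₖaₖ − mₖ, dₖ₊₁ = (n − mₖ₊₁²)/dₖ, aₖ₊₁ = ⌊(a₀+mₖ₊₁)/dₖ₊₁⌋:
  k=1: m=21, d=15, a=2
  k=2: m=9, d=25, a=1
  k=3: m=16, d=8, a=4
  k=4: m=16, d=25, a=1
  k=5: m=9, d=15, a=2
  k=6: m=21, d=1, a=42
d=1 and a=2a₀=42 at k=6, so the next step gives (m, d) = (21, 15) again — its k=1 value — and the period has length 6.

[21; 2, 1, 4, 1, 2, 42]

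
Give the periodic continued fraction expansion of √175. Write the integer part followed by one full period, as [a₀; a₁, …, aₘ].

[13; 4, 2, 1, 2, 4, 26]

a₀ = ⌊√175⌋ = 13.
With m₀=0, d₀=1 and mₖ₊₁ = dₖaₖ − mₖ, dₖ₊₁ = (n − mₖ₊₁²)/dₖ, aₖ₊₁ = ⌊(a₀+mₖ₊₁)/dₖ₊₁⌋:
  k=1: m=13, d=6, a=4
  k=2: m=11, d=9, a=2
  k=3: m=7, d=14, a=1
  k=4: m=7, d=9, a=2
  k=5: m=11, d=6, a=4
  k=6: m=13, d=1, a=26
d=1 and a=2a₀=26 at k=6, so the next step gives (m, d) = (13, 6) again — its k=1 value — and the period has length 6.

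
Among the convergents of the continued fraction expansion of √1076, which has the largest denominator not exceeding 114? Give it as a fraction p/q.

2657/81

√1076 = [32; 1, 4, 16, 4, 1, 64, …] (period length 6).
Convergents:
  p_0/q_0 = 32/1
  p_1/q_1 = 33/1
  p_2/q_2 = 164/5
  p_3/q_3 = 2657/81
  p_4/q_4 = 10792/329
q_3 = 81 ≤ 114 < 329 = q_4, so the answer is 2657/81.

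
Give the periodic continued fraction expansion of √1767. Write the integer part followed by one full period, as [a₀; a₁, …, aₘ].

a₀ = ⌊√1767⌋ = 42.
With m₀=0, d₀=1 and mₖ₊₁ = dₖaₖ − mₖ, dₖ₊₁ = (n − mₖ₊₁²)/dₖ, aₖ₊₁ = ⌊(a₀+mₖ₊₁)/dₖ₊₁⌋:
  k=1: m=42, d=3, a=28
  k=2: m=42, d=1, a=84
d=1 and a=2a₀=84 at k=2, so the next step gives (m, d) = (42, 3) again — its k=1 value — and the period has length 2.

[42; 28, 84]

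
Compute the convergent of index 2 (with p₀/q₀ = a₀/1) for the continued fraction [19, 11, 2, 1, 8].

439/23

Using pₖ = aₖpₖ₋₁ + pₖ₋₂, qₖ = aₖqₖ₋₁ + qₖ₋₂ (with p₋₁=1, p₋₂=0, q₋₁=0, q₋₂=1):
  k=0: a=19, p=19, q=1
  k=1: a=11, p=210, q=11
  k=2: a=2, p=439, q=23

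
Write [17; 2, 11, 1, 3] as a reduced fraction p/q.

Fold from the inside: start with 3/1.
  1 + 1/3 = 4/3
  11 + 3/4 = 47/4
  2 + 4/47 = 98/47
  17 + 47/98 = 1713/98

1713/98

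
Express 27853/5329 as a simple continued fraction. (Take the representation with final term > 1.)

27853 = 5*5329 + 1208
5329 = 4*1208 + 497
1208 = 2*497 + 214
497 = 2*214 + 69
214 = 3*69 + 7
69 = 9*7 + 6
7 = 1*6 + 1
6 = 6*1 + 0  (stop)
So 27853/5329 = [5; 4, 2, 2, 3, 9, 1, 6].

[5; 4, 2, 2, 3, 9, 1, 6]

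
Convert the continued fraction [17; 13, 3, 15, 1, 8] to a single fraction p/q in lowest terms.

99667/5837

Using pₖ = aₖpₖ₋₁ + pₖ₋₂ and qₖ = aₖqₖ₋₁ + qₖ₋₂:
  k=0: a=17, p=17, q=1
  k=1: a=13, p=222, q=13
  k=2: a=3, p=683, q=40
  k=3: a=15, p=10467, q=613
  k=4: a=1, p=11150, q=653
  k=5: a=8, p=99667, q=5837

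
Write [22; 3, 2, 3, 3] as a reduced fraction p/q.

1761/79

Fold from the inside: start with 3/1.
  3 + 1/3 = 10/3
  2 + 3/10 = 23/10
  3 + 10/23 = 79/23
  22 + 23/79 = 1761/79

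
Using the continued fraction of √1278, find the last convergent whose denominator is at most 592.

10260/287

√1278 = [35; 1, 2, 1, 70, …] (period length 4).
Convergents:
  p_0/q_0 = 35/1
  p_1/q_1 = 36/1
  p_2/q_2 = 107/3
  p_3/q_3 = 143/4
  p_4/q_4 = 10117/283
  p_5/q_5 = 10260/287
  p_6/q_6 = 30637/857
q_5 = 287 ≤ 592 < 857 = q_6, so the answer is 10260/287.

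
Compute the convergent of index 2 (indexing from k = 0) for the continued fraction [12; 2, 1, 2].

Using pₖ = aₖpₖ₋₁ + pₖ₋₂, qₖ = aₖqₖ₋₁ + qₖ₋₂ (with p₋₁=1, p₋₂=0, q₋₁=0, q₋₂=1):
  k=0: a=12, p=12, q=1
  k=1: a=2, p=25, q=2
  k=2: a=1, p=37, q=3

37/3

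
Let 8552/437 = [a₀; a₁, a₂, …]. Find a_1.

1

8552 = 19·437 + 249   →  a_0 = 19
437 = 1·249 + 188   →  a_1 = 1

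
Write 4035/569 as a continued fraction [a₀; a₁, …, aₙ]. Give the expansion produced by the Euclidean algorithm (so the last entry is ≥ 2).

4035 = 7·569 + 52
569 = 10·52 + 49
52 = 1·49 + 3
49 = 16·3 + 1
3 = 3·1 + 0  (stop)
So 4035/569 = [7; 10, 1, 16, 3].

[7; 10, 1, 16, 3]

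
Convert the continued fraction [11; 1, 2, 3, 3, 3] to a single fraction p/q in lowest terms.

1275/109

Fold from the inside: start with 3/1.
  3 + 1/3 = 10/3
  3 + 3/10 = 33/10
  2 + 10/33 = 76/33
  1 + 33/76 = 109/76
  11 + 76/109 = 1275/109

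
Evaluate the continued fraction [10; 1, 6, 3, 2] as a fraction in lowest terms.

554/51

Fold from the inside: start with 2/1.
  3 + 1/2 = 7/2
  6 + 2/7 = 44/7
  1 + 7/44 = 51/44
  10 + 44/51 = 554/51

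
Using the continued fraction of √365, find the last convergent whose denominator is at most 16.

√365 = [19; 9, 1, 1, 9, 38, …] (period length 5).
Convergents:
  p_0/q_0 = 19/1
  p_1/q_1 = 172/9
  p_2/q_2 = 191/10
  p_3/q_3 = 363/19
q_2 = 10 ≤ 16 < 19 = q_3, so the answer is 191/10.

191/10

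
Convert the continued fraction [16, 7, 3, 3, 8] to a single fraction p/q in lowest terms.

Using pₖ = aₖpₖ₋₁ + pₖ₋₂ and qₖ = aₖqₖ₋₁ + qₖ₋₂:
  k=0: a=16, p=16, q=1
  k=1: a=7, p=113, q=7
  k=2: a=3, p=355, q=22
  k=3: a=3, p=1178, q=73
  k=4: a=8, p=9779, q=606

9779/606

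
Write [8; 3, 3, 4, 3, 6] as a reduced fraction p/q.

7281/877

Using pₖ = aₖpₖ₋₁ + pₖ₋₂ and qₖ = aₖqₖ₋₁ + qₖ₋₂:
  k=0: a=8, p=8, q=1
  k=1: a=3, p=25, q=3
  k=2: a=3, p=83, q=10
  k=3: a=4, p=357, q=43
  k=4: a=3, p=1154, q=139
  k=5: a=6, p=7281, q=877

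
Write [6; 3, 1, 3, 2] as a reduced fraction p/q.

Using pₖ = aₖpₖ₋₁ + pₖ₋₂ and qₖ = aₖqₖ₋₁ + qₖ₋₂:
  k=0: a=6, p=6, q=1
  k=1: a=3, p=19, q=3
  k=2: a=1, p=25, q=4
  k=3: a=3, p=94, q=15
  k=4: a=2, p=213, q=34

213/34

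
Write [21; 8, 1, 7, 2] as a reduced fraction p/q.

Fold from the inside: start with 2/1.
  7 + 1/2 = 15/2
  1 + 2/15 = 17/15
  8 + 15/17 = 151/17
  21 + 17/151 = 3188/151

3188/151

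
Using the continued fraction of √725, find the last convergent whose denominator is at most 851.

9801/364

√725 = [26; 1, 12, 2, 12, 1, 52, …] (period length 6).
Convergents:
  p_0/q_0 = 26/1
  p_1/q_1 = 27/1
  p_2/q_2 = 350/13
  p_3/q_3 = 727/27
  p_4/q_4 = 9074/337
  p_5/q_5 = 9801/364
  p_6/q_6 = 518726/19265
q_5 = 364 ≤ 851 < 19265 = q_6, so the answer is 9801/364.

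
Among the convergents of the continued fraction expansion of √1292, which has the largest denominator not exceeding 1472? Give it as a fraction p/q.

√1292 = [35; 1, 16, 1, 70, …] (period length 4).
Convergents:
  p_0/q_0 = 35/1
  p_1/q_1 = 36/1
  p_2/q_2 = 611/17
  p_3/q_3 = 647/18
  p_4/q_4 = 45901/1277
  p_5/q_5 = 46548/1295
  p_6/q_6 = 790669/21997
q_5 = 1295 ≤ 1472 < 21997 = q_6, so the answer is 46548/1295.

46548/1295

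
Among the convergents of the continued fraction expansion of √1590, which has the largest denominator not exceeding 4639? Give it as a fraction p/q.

178041/4465

√1590 = [39; 1, 6, 1, 78, …] (period length 4).
Convergents:
  p_0/q_0 = 39/1
  p_1/q_1 = 40/1
  p_2/q_2 = 279/7
  p_3/q_3 = 319/8
  p_4/q_4 = 25161/631
  p_5/q_5 = 25480/639
  p_6/q_6 = 178041/4465
  p_7/q_7 = 203521/5104
q_6 = 4465 ≤ 4639 < 5104 = q_7, so the answer is 178041/4465.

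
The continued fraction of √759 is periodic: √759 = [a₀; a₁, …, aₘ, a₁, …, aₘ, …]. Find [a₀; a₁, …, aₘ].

a₀ = ⌊√759⌋ = 27.

[27; 1, 1, 4, 1, 1, 54]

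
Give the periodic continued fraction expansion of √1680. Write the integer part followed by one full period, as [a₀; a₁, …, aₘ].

a₀ = ⌊√1680⌋ = 40.
With m₀=0, d₀=1 and mₖ₊₁ = dₖaₖ − mₖ, dₖ₊₁ = (n − mₖ₊₁²)/dₖ, aₖ₊₁ = ⌊(a₀+mₖ₊₁)/dₖ₊₁⌋:
  k=1: m=40, d=80, a=1
  k=2: m=40, d=1, a=80
d=1 and a=2a₀=80 at k=2, so the next step gives (m, d) = (40, 80) again — its k=1 value — and the period has length 2.

[40; 1, 80]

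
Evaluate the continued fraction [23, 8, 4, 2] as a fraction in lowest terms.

Using pₖ = aₖpₖ₋₁ + pₖ₋₂ and qₖ = aₖqₖ₋₁ + qₖ₋₂:
  k=0: a=23, p=23, q=1
  k=1: a=8, p=185, q=8
  k=2: a=4, p=763, q=33
  k=3: a=2, p=1711, q=74

1711/74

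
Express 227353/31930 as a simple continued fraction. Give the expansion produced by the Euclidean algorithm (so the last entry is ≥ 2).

[7; 8, 3, 4, 6, 5, 9]

227353 = 7*31930 + 3843
31930 = 8*3843 + 1186
3843 = 3*1186 + 285
1186 = 4*285 + 46
285 = 6*46 + 9
46 = 5*9 + 1
9 = 9*1 + 0  (stop)
So 227353/31930 = [7; 8, 3, 4, 6, 5, 9].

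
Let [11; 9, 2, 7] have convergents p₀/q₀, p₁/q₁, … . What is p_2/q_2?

Using pₖ = aₖpₖ₋₁ + pₖ₋₂, qₖ = aₖqₖ₋₁ + qₖ₋₂ (with p₋₁=1, p₋₂=0, q₋₁=0, q₋₂=1):
  k=0: a=11, p=11, q=1
  k=1: a=9, p=100, q=9
  k=2: a=2, p=211, q=19

211/19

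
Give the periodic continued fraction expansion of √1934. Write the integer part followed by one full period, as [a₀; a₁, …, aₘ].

[43; 1, 42, 1, 86]

a₀ = ⌊√1934⌋ = 43.
With m₀=0, d₀=1 and mₖ₊₁ = dₖaₖ − mₖ, dₖ₊₁ = (n − mₖ₊₁²)/dₖ, aₖ₊₁ = ⌊(a₀+mₖ₊₁)/dₖ₊₁⌋:
  k=1: m=43, d=85, a=1
  k=2: m=42, d=2, a=42
  k=3: m=42, d=85, a=1
  k=4: m=43, d=1, a=86
d=1 and a=2a₀=86 at k=4, so the next step gives (m, d) = (43, 85) again — its k=1 value — and the period has length 4.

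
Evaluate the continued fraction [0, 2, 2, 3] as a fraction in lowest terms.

7/17

Fold from the inside: start with 3/1.
  2 + 1/3 = 7/3
  2 + 3/7 = 17/7
  0 + 7/17 = 7/17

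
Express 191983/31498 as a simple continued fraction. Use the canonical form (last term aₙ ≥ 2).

191983 = 6·31498 + 2995
31498 = 10·2995 + 1548
2995 = 1·1548 + 1447
1548 = 1·1447 + 101
1447 = 14·101 + 33
101 = 3·33 + 2
33 = 16·2 + 1
2 = 2·1 + 0  (stop)
So 191983/31498 = [6; 10, 1, 1, 14, 3, 16, 2].

[6; 10, 1, 1, 14, 3, 16, 2]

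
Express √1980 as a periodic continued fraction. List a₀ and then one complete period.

a₀ = ⌊√1980⌋ = 44.
With m₀=0, d₀=1 and mₖ₊₁ = dₖaₖ − mₖ, dₖ₊₁ = (n − mₖ₊₁²)/dₖ, aₖ₊₁ = ⌊(a₀+mₖ₊₁)/dₖ₊₁⌋:
  k=1: m=44, d=44, a=2
  k=2: m=44, d=1, a=88
d=1 and a=2a₀=88 at k=2, so the next step gives (m, d) = (44, 44) again — its k=1 value — and the period has length 2.

[44; 2, 88]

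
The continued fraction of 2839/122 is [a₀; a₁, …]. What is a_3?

2

2839 = 23·122 + 33   →  a_0 = 23
122 = 3·33 + 23   →  a_1 = 3
33 = 1·23 + 10   →  a_2 = 1
23 = 2·10 + 3   →  a_3 = 2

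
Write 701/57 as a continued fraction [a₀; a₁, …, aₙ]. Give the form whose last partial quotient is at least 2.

[12; 3, 2, 1, 5]

701 = 12*57 + 17
57 = 3*17 + 6
17 = 2*6 + 5
6 = 1*5 + 1
5 = 5*1 + 0  (stop)
So 701/57 = [12; 3, 2, 1, 5].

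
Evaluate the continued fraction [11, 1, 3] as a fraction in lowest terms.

Fold from the inside: start with 3/1.
  1 + 1/3 = 4/3
  11 + 3/4 = 47/4

47/4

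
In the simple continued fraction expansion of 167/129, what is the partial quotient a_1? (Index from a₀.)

167 = 1·129 + 38   →  a_0 = 1
129 = 3·38 + 15   →  a_1 = 3

3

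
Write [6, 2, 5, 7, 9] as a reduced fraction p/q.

4661/722

Fold from the inside: start with 9/1.
  7 + 1/9 = 64/9
  5 + 9/64 = 329/64
  2 + 64/329 = 722/329
  6 + 329/722 = 4661/722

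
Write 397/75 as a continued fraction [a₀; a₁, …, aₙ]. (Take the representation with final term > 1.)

[5; 3, 2, 2, 4]

397 = 5×75 + 22
75 = 3×22 + 9
22 = 2×9 + 4
9 = 2×4 + 1
4 = 4×1 + 0  (stop)
So 397/75 = [5; 3, 2, 2, 4].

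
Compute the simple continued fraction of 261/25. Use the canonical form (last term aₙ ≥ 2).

261 = 10·25 + 11
25 = 2·11 + 3
11 = 3·3 + 2
3 = 1·2 + 1
2 = 2·1 + 0  (stop)
So 261/25 = [10; 2, 3, 1, 2].

[10; 2, 3, 1, 2]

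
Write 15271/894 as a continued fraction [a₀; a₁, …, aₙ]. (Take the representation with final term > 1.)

[17; 12, 4, 18]

15271 = 17*894 + 73
894 = 12*73 + 18
73 = 4*18 + 1
18 = 18*1 + 0  (stop)
So 15271/894 = [17; 12, 4, 18].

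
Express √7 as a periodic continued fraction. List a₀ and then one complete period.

a₀ = ⌊√7⌋ = 2.
With m₀=0, d₀=1 and mₖ₊₁ = dₖaₖ − mₖ, dₖ₊₁ = (n − mₖ₊₁²)/dₖ, aₖ₊₁ = ⌊(a₀+mₖ₊₁)/dₖ₊₁⌋:
  k=1: m=2, d=3, a=1
  k=2: m=1, d=2, a=1
  k=3: m=1, d=3, a=1
  k=4: m=2, d=1, a=4
d=1 and a=2a₀=4 at k=4, so the next step gives (m, d) = (2, 3) again — its k=1 value — and the period has length 4.

[2; 1, 1, 1, 4]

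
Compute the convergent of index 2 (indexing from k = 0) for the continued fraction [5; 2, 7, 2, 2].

82/15

Using pₖ = aₖpₖ₋₁ + pₖ₋₂, qₖ = aₖqₖ₋₁ + qₖ₋₂ (with p₋₁=1, p₋₂=0, q₋₁=0, q₋₂=1):
  k=0: a=5, p=5, q=1
  k=1: a=2, p=11, q=2
  k=2: a=7, p=82, q=15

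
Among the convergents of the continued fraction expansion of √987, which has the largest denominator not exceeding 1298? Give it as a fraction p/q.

23531/749

√987 = [31; 2, 2, 2, 62, …] (period length 4).
Convergents:
  p_0/q_0 = 31/1
  p_1/q_1 = 63/2
  p_2/q_2 = 157/5
  p_3/q_3 = 377/12
  p_4/q_4 = 23531/749
  p_5/q_5 = 47439/1510
q_4 = 749 ≤ 1298 < 1510 = q_5, so the answer is 23531/749.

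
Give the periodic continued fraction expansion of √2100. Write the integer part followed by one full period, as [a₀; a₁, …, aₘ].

a₀ = ⌊√2100⌋ = 45.
With m₀=0, d₀=1 and mₖ₊₁ = dₖaₖ − mₖ, dₖ₊₁ = (n − mₖ₊₁²)/dₖ, aₖ₊₁ = ⌊(a₀+mₖ₊₁)/dₖ₊₁⌋:
  k=1: m=45, d=75, a=1
  k=2: m=30, d=16, a=4
  k=3: m=34, d=59, a=1
  k=4: m=25, d=25, a=2
  k=5: m=25, d=59, a=1
  k=6: m=34, d=16, a=4
  k=7: m=30, d=75, a=1
  k=8: m=45, d=1, a=90
d=1 and a=2a₀=90 at k=8, so the next step gives (m, d) = (45, 75) again — its k=1 value — and the period has length 8.

[45; 1, 4, 1, 2, 1, 4, 1, 90]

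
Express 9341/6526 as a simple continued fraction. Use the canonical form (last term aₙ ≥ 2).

[1; 2, 3, 7, 18, 7]

9341 = 1·6526 + 2815
6526 = 2·2815 + 896
2815 = 3·896 + 127
896 = 7·127 + 7
127 = 18·7 + 1
7 = 7·1 + 0  (stop)
So 9341/6526 = [1; 2, 3, 7, 18, 7].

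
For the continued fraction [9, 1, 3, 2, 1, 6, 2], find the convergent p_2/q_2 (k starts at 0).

39/4

Using pₖ = aₖpₖ₋₁ + pₖ₋₂, qₖ = aₖqₖ₋₁ + qₖ₋₂ (with p₋₁=1, p₋₂=0, q₋₁=0, q₋₂=1):
  k=0: a=9, p=9, q=1
  k=1: a=1, p=10, q=1
  k=2: a=3, p=39, q=4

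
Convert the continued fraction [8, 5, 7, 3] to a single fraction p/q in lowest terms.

Fold from the inside: start with 3/1.
  7 + 1/3 = 22/3
  5 + 3/22 = 113/22
  8 + 22/113 = 926/113

926/113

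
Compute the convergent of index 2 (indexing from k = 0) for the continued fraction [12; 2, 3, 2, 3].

Using pₖ = aₖpₖ₋₁ + pₖ₋₂, qₖ = aₖqₖ₋₁ + qₖ₋₂ (with p₋₁=1, p₋₂=0, q₋₁=0, q₋₂=1):
  k=0: a=12, p=12, q=1
  k=1: a=2, p=25, q=2
  k=2: a=3, p=87, q=7

87/7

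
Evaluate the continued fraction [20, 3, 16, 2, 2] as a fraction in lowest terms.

5102/251

Using pₖ = aₖpₖ₋₁ + pₖ₋₂ and qₖ = aₖqₖ₋₁ + qₖ₋₂:
  k=0: a=20, p=20, q=1
  k=1: a=3, p=61, q=3
  k=2: a=16, p=996, q=49
  k=3: a=2, p=2053, q=101
  k=4: a=2, p=5102, q=251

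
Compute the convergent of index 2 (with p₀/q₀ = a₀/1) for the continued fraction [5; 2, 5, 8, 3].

Using pₖ = aₖpₖ₋₁ + pₖ₋₂, qₖ = aₖqₖ₋₁ + qₖ₋₂ (with p₋₁=1, p₋₂=0, q₋₁=0, q₋₂=1):
  k=0: a=5, p=5, q=1
  k=1: a=2, p=11, q=2
  k=2: a=5, p=60, q=11

60/11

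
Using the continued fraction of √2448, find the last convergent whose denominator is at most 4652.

214385/4333

√2448 = [49; 2, 10, 2, 98, …] (period length 4).
Convergents:
  p_0/q_0 = 49/1
  p_1/q_1 = 99/2
  p_2/q_2 = 1039/21
  p_3/q_3 = 2177/44
  p_4/q_4 = 214385/4333
  p_5/q_5 = 430947/8710
q_4 = 4333 ≤ 4652 < 8710 = q_5, so the answer is 214385/4333.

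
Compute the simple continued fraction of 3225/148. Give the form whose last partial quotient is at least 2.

[21; 1, 3, 1, 3, 2, 3]

3225 = 21×148 + 117
148 = 1×117 + 31
117 = 3×31 + 24
31 = 1×24 + 7
24 = 3×7 + 3
7 = 2×3 + 1
3 = 3×1 + 0  (stop)
So 3225/148 = [21; 1, 3, 1, 3, 2, 3].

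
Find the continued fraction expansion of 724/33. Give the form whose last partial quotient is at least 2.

724 = 21×33 + 31
33 = 1×31 + 2
31 = 15×2 + 1
2 = 2×1 + 0  (stop)
So 724/33 = [21; 1, 15, 2].

[21; 1, 15, 2]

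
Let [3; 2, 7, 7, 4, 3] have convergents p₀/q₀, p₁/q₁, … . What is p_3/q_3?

Using pₖ = aₖpₖ₋₁ + pₖ₋₂, qₖ = aₖqₖ₋₁ + qₖ₋₂ (with p₋₁=1, p₋₂=0, q₋₁=0, q₋₂=1):
  k=0: a=3, p=3, q=1
  k=1: a=2, p=7, q=2
  k=2: a=7, p=52, q=15
  k=3: a=7, p=371, q=107

371/107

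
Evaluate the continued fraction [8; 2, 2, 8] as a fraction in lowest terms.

Fold from the inside: start with 8/1.
  2 + 1/8 = 17/8
  2 + 8/17 = 42/17
  8 + 17/42 = 353/42

353/42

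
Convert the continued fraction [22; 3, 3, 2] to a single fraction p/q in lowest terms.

Using pₖ = aₖpₖ₋₁ + pₖ₋₂ and qₖ = aₖqₖ₋₁ + qₖ₋₂:
  k=0: a=22, p=22, q=1
  k=1: a=3, p=67, q=3
  k=2: a=3, p=223, q=10
  k=3: a=2, p=513, q=23

513/23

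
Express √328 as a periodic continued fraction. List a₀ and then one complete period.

a₀ = ⌊√328⌋ = 18.
With m₀=0, d₀=1 and mₖ₊₁ = dₖaₖ − mₖ, dₖ₊₁ = (n − mₖ₊₁²)/dₖ, aₖ₊₁ = ⌊(a₀+mₖ₊₁)/dₖ₊₁⌋:
  k=1: m=18, d=4, a=9
  k=2: m=18, d=1, a=36
d=1 and a=2a₀=36 at k=2, so the next step gives (m, d) = (18, 4) again — its k=1 value — and the period has length 2.

[18; 9, 36]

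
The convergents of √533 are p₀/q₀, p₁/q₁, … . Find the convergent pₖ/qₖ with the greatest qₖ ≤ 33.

531/23

√533 = [23; 11, 1, 1, 11, 46, …] (period length 5).
Convergents:
  p_0/q_0 = 23/1
  p_1/q_1 = 254/11
  p_2/q_2 = 277/12
  p_3/q_3 = 531/23
  p_4/q_4 = 6118/265
q_3 = 23 ≤ 33 < 265 = q_4, so the answer is 531/23.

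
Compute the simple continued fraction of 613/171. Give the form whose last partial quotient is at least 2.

[3; 1, 1, 2, 2, 4, 3]

613 = 3*171 + 100
171 = 1*100 + 71
100 = 1*71 + 29
71 = 2*29 + 13
29 = 2*13 + 3
13 = 4*3 + 1
3 = 3*1 + 0  (stop)
So 613/171 = [3; 1, 1, 2, 2, 4, 3].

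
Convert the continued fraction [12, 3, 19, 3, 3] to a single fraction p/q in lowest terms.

Fold from the inside: start with 3/1.
  3 + 1/3 = 10/3
  19 + 3/10 = 193/10
  3 + 10/193 = 589/193
  12 + 193/589 = 7261/589

7261/589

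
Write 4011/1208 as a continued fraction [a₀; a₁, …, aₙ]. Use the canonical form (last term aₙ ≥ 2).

[3; 3, 8, 4, 3, 1, 2]

4011 = 3×1208 + 387
1208 = 3×387 + 47
387 = 8×47 + 11
47 = 4×11 + 3
11 = 3×3 + 2
3 = 1×2 + 1
2 = 2×1 + 0  (stop)
So 4011/1208 = [3; 3, 8, 4, 3, 1, 2].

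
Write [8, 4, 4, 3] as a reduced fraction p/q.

Using pₖ = aₖpₖ₋₁ + pₖ₋₂ and qₖ = aₖqₖ₋₁ + qₖ₋₂:
  k=0: a=8, p=8, q=1
  k=1: a=4, p=33, q=4
  k=2: a=4, p=140, q=17
  k=3: a=3, p=453, q=55

453/55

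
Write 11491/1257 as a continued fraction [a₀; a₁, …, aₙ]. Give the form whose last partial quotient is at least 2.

[9; 7, 16, 5, 2]

11491 = 9·1257 + 178
1257 = 7·178 + 11
178 = 16·11 + 2
11 = 5·2 + 1
2 = 2·1 + 0  (stop)
So 11491/1257 = [9; 7, 16, 5, 2].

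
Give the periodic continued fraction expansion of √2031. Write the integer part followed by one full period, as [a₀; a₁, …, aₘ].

[45; 15, 90]

a₀ = ⌊√2031⌋ = 45.
With m₀=0, d₀=1 and mₖ₊₁ = dₖaₖ − mₖ, dₖ₊₁ = (n − mₖ₊₁²)/dₖ, aₖ₊₁ = ⌊(a₀+mₖ₊₁)/dₖ₊₁⌋:
  k=1: m=45, d=6, a=15
  k=2: m=45, d=1, a=90
d=1 and a=2a₀=90 at k=2, so the next step gives (m, d) = (45, 6) again — its k=1 value — and the period has length 2.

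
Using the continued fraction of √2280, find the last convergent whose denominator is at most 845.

18288/383

√2280 = [47; 1, 2, 1, 94, …] (period length 4).
Convergents:
  p_0/q_0 = 47/1
  p_1/q_1 = 48/1
  p_2/q_2 = 143/3
  p_3/q_3 = 191/4
  p_4/q_4 = 18097/379
  p_5/q_5 = 18288/383
  p_6/q_6 = 54673/1145
q_5 = 383 ≤ 845 < 1145 = q_6, so the answer is 18288/383.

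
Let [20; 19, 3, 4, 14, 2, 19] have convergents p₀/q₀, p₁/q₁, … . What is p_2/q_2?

Using pₖ = aₖpₖ₋₁ + pₖ₋₂, qₖ = aₖqₖ₋₁ + qₖ₋₂ (with p₋₁=1, p₋₂=0, q₋₁=0, q₋₂=1):
  k=0: a=20, p=20, q=1
  k=1: a=19, p=381, q=19
  k=2: a=3, p=1163, q=58

1163/58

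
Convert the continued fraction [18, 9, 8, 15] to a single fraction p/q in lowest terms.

19993/1104

Fold from the inside: start with 15/1.
  8 + 1/15 = 121/15
  9 + 15/121 = 1104/121
  18 + 121/1104 = 19993/1104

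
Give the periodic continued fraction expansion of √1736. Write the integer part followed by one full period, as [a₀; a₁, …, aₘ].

[41; 1, 1, 1, 82]

a₀ = ⌊√1736⌋ = 41.
With m₀=0, d₀=1 and mₖ₊₁ = dₖaₖ − mₖ, dₖ₊₁ = (n − mₖ₊₁²)/dₖ, aₖ₊₁ = ⌊(a₀+mₖ₊₁)/dₖ₊₁⌋:
  k=1: m=41, d=55, a=1
  k=2: m=14, d=28, a=1
  k=3: m=14, d=55, a=1
  k=4: m=41, d=1, a=82
d=1 and a=2a₀=82 at k=4, so the next step gives (m, d) = (41, 55) again — its k=1 value — and the period has length 4.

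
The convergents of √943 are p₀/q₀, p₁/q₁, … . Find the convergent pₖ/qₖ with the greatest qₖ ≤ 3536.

√943 = [30; 1, 2, 2, 2, 1, 60, …] (period length 6).
Convergents:
  p_0/q_0 = 30/1
  p_1/q_1 = 31/1
  p_2/q_2 = 92/3
  p_3/q_3 = 215/7
  p_4/q_4 = 522/17
  p_5/q_5 = 737/24
  p_6/q_6 = 44742/1457
  p_7/q_7 = 45479/1481
  p_8/q_8 = 135700/4419
q_7 = 1481 ≤ 3536 < 4419 = q_8, so the answer is 45479/1481.

45479/1481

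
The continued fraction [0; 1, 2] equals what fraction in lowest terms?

Fold from the inside: start with 2/1.
  1 + 1/2 = 3/2
  0 + 2/3 = 2/3

2/3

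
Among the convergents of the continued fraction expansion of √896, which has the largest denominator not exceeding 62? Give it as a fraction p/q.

√896 = [29; 1, 13, 1, 58, …] (period length 4).
Convergents:
  p_0/q_0 = 29/1
  p_1/q_1 = 30/1
  p_2/q_2 = 419/14
  p_3/q_3 = 449/15
  p_4/q_4 = 26461/884
q_3 = 15 ≤ 62 < 884 = q_4, so the answer is 449/15.

449/15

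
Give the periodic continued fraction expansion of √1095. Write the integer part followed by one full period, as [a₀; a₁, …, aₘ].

[33; 11, 66]

a₀ = ⌊√1095⌋ = 33.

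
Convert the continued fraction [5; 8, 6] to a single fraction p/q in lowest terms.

Using pₖ = aₖpₖ₋₁ + pₖ₋₂ and qₖ = aₖqₖ₋₁ + qₖ₋₂:
  k=0: a=5, p=5, q=1
  k=1: a=8, p=41, q=8
  k=2: a=6, p=251, q=49

251/49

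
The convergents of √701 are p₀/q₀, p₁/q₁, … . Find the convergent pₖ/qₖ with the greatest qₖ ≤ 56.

556/21

√701 = [26; 2, 10, 10, 2, 52, …] (period length 5).
Convergents:
  p_0/q_0 = 26/1
  p_1/q_1 = 53/2
  p_2/q_2 = 556/21
  p_3/q_3 = 5613/212
q_2 = 21 ≤ 56 < 212 = q_3, so the answer is 556/21.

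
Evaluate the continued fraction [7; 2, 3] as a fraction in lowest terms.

Using pₖ = aₖpₖ₋₁ + pₖ₋₂ and qₖ = aₖqₖ₋₁ + qₖ₋₂:
  k=0: a=7, p=7, q=1
  k=1: a=2, p=15, q=2
  k=2: a=3, p=52, q=7

52/7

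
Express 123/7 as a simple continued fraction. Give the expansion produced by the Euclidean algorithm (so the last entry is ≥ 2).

123 = 17*7 + 4
7 = 1*4 + 3
4 = 1*3 + 1
3 = 3*1 + 0  (stop)
So 123/7 = [17; 1, 1, 3].

[17; 1, 1, 3]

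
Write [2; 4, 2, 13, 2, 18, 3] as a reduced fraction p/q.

31497/14168

Fold from the inside: start with 3/1.
  18 + 1/3 = 55/3
  2 + 3/55 = 113/55
  13 + 55/113 = 1524/113
  2 + 113/1524 = 3161/1524
  4 + 1524/3161 = 14168/3161
  2 + 3161/14168 = 31497/14168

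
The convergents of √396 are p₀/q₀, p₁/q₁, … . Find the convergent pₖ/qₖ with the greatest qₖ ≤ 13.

199/10

√396 = [19; 1, 8, 1, 38, …] (period length 4).
Convergents:
  p_0/q_0 = 19/1
  p_1/q_1 = 20/1
  p_2/q_2 = 179/9
  p_3/q_3 = 199/10
  p_4/q_4 = 7741/389
q_3 = 10 ≤ 13 < 389 = q_4, so the answer is 199/10.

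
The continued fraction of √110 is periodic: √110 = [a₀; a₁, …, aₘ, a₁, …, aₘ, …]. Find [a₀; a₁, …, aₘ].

a₀ = ⌊√110⌋ = 10.
With m₀=0, d₀=1 and mₖ₊₁ = dₖaₖ − mₖ, dₖ₊₁ = (n − mₖ₊₁²)/dₖ, aₖ₊₁ = ⌊(a₀+mₖ₊₁)/dₖ₊₁⌋:
  k=1: m=10, d=10, a=2
  k=2: m=10, d=1, a=20
d=1 and a=2a₀=20 at k=2, so the next step gives (m, d) = (10, 10) again — its k=1 value — and the period has length 2.

[10; 2, 20]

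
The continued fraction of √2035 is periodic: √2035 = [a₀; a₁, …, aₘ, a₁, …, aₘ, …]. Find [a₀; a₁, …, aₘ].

[45; 9, 90]

a₀ = ⌊√2035⌋ = 45.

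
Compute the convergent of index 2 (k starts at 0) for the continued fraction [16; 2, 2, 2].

Using pₖ = aₖpₖ₋₁ + pₖ₋₂, qₖ = aₖqₖ₋₁ + qₖ₋₂ (with p₋₁=1, p₋₂=0, q₋₁=0, q₋₂=1):
  k=0: a=16, p=16, q=1
  k=1: a=2, p=33, q=2
  k=2: a=2, p=82, q=5

82/5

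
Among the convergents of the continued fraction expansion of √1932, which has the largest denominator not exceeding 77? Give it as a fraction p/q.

967/22

√1932 = [43; 1, 20, 1, 86, …] (period length 4).
Convergents:
  p_0/q_0 = 43/1
  p_1/q_1 = 44/1
  p_2/q_2 = 923/21
  p_3/q_3 = 967/22
  p_4/q_4 = 84085/1913
q_3 = 22 ≤ 77 < 1913 = q_4, so the answer is 967/22.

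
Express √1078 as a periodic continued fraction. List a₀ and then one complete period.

a₀ = ⌊√1078⌋ = 32.
With m₀=0, d₀=1 and mₖ₊₁ = dₖaₖ − mₖ, dₖ₊₁ = (n − mₖ₊₁²)/dₖ, aₖ₊₁ = ⌊(a₀+mₖ₊₁)/dₖ₊₁⌋:
  k=1: m=32, d=54, a=1
  k=2: m=22, d=11, a=4
  k=3: m=22, d=54, a=1
  k=4: m=32, d=1, a=64
d=1 and a=2a₀=64 at k=4, so the next step gives (m, d) = (32, 54) again — its k=1 value — and the period has length 4.

[32; 1, 4, 1, 64]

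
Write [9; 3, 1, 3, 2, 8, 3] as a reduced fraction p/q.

8292/895

Using pₖ = aₖpₖ₋₁ + pₖ₋₂ and qₖ = aₖqₖ₋₁ + qₖ₋₂:
  k=0: a=9, p=9, q=1
  k=1: a=3, p=28, q=3
  k=2: a=1, p=37, q=4
  k=3: a=3, p=139, q=15
  k=4: a=2, p=315, q=34
  k=5: a=8, p=2659, q=287
  k=6: a=3, p=8292, q=895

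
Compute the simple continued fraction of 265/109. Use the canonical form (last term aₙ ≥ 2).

[2; 2, 3, 7, 2]

265 = 2·109 + 47
109 = 2·47 + 15
47 = 3·15 + 2
15 = 7·2 + 1
2 = 2·1 + 0  (stop)
So 265/109 = [2; 2, 3, 7, 2].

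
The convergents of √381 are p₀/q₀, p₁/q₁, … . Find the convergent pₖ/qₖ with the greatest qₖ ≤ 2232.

√381 = [19; 1, 1, 12, 1, 1, 38, …] (period length 6).
Convergents:
  p_0/q_0 = 19/1
  p_1/q_1 = 20/1
  p_2/q_2 = 39/2
  p_3/q_3 = 488/25
  p_4/q_4 = 527/27
  p_5/q_5 = 1015/52
  p_6/q_6 = 39097/2003
  p_7/q_7 = 40112/2055
  p_8/q_8 = 79209/4058
q_7 = 2055 ≤ 2232 < 4058 = q_8, so the answer is 40112/2055.

40112/2055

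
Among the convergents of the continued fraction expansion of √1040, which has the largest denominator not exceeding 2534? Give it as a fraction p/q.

33281/1032

√1040 = [32; 4, 64, …] (period length 2).
Convergents:
  p_0/q_0 = 32/1
  p_1/q_1 = 129/4
  p_2/q_2 = 8288/257
  p_3/q_3 = 33281/1032
  p_4/q_4 = 2138272/66305
q_3 = 1032 ≤ 2534 < 66305 = q_4, so the answer is 33281/1032.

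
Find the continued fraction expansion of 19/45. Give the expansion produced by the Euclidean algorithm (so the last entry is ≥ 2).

19 = 0·45 + 19
45 = 2·19 + 7
19 = 2·7 + 5
7 = 1·5 + 2
5 = 2·2 + 1
2 = 2·1 + 0  (stop)
So 19/45 = [0; 2, 2, 1, 2, 2].

[0; 2, 2, 1, 2, 2]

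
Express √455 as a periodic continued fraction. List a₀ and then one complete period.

[21; 3, 42]

a₀ = ⌊√455⌋ = 21.
With m₀=0, d₀=1 and mₖ₊₁ = dₖaₖ − mₖ, dₖ₊₁ = (n − mₖ₊₁²)/dₖ, aₖ₊₁ = ⌊(a₀+mₖ₊₁)/dₖ₊₁⌋:
  k=1: m=21, d=14, a=3
  k=2: m=21, d=1, a=42
d=1 and a=2a₀=42 at k=2, so the next step gives (m, d) = (21, 14) again — its k=1 value — and the period has length 2.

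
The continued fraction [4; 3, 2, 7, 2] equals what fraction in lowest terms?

Fold from the inside: start with 2/1.
  7 + 1/2 = 15/2
  2 + 2/15 = 32/15
  3 + 15/32 = 111/32
  4 + 32/111 = 476/111

476/111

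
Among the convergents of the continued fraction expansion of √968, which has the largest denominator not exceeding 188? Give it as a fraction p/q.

√968 = [31; 8, 1, 6, 1, 8, 62, …] (period length 6).
Convergents:
  p_0/q_0 = 31/1
  p_1/q_1 = 249/8
  p_2/q_2 = 280/9
  p_3/q_3 = 1929/62
  p_4/q_4 = 2209/71
  p_5/q_5 = 19601/630
q_4 = 71 ≤ 188 < 630 = q_5, so the answer is 2209/71.

2209/71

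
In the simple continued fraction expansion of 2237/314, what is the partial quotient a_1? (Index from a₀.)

2237 = 7·314 + 39   →  a_0 = 7
314 = 8·39 + 2   →  a_1 = 8

8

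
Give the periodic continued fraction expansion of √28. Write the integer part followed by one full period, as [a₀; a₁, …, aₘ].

[5; 3, 2, 3, 10]

a₀ = ⌊√28⌋ = 5.
With m₀=0, d₀=1 and mₖ₊₁ = dₖaₖ − mₖ, dₖ₊₁ = (n − mₖ₊₁²)/dₖ, aₖ₊₁ = ⌊(a₀+mₖ₊₁)/dₖ₊₁⌋:
  k=1: m=5, d=3, a=3
  k=2: m=4, d=4, a=2
  k=3: m=4, d=3, a=3
  k=4: m=5, d=1, a=10
d=1 and a=2a₀=10 at k=4, so the next step gives (m, d) = (5, 3) again — its k=1 value — and the period has length 4.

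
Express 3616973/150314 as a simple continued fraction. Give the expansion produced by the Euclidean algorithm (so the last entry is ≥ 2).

3616973 = 24×150314 + 9437
150314 = 15×9437 + 8759
9437 = 1×8759 + 678
8759 = 12×678 + 623
678 = 1×623 + 55
623 = 11×55 + 18
55 = 3×18 + 1
18 = 18×1 + 0  (stop)
So 3616973/150314 = [24; 15, 1, 12, 1, 11, 3, 18].

[24; 15, 1, 12, 1, 11, 3, 18]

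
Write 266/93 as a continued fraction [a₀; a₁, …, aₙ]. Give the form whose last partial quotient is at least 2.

[2; 1, 6, 6, 2]

266 = 2·93 + 80
93 = 1·80 + 13
80 = 6·13 + 2
13 = 6·2 + 1
2 = 2·1 + 0  (stop)
So 266/93 = [2; 1, 6, 6, 2].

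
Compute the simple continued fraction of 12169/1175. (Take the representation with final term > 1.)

[10; 2, 1, 4, 9, 9]

12169 = 10·1175 + 419
1175 = 2·419 + 337
419 = 1·337 + 82
337 = 4·82 + 9
82 = 9·9 + 1
9 = 9·1 + 0  (stop)
So 12169/1175 = [10; 2, 1, 4, 9, 9].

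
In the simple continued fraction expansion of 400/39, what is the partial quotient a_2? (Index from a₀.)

1

400 = 10·39 + 10   →  a_0 = 10
39 = 3·10 + 9   →  a_1 = 3
10 = 1·9 + 1   →  a_2 = 1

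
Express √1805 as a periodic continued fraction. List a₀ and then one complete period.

[42; 2, 16, 2, 84]

a₀ = ⌊√1805⌋ = 42.
With m₀=0, d₀=1 and mₖ₊₁ = dₖaₖ − mₖ, dₖ₊₁ = (n − mₖ₊₁²)/dₖ, aₖ₊₁ = ⌊(a₀+mₖ₊₁)/dₖ₊₁⌋:
  k=1: m=42, d=41, a=2
  k=2: m=40, d=5, a=16
  k=3: m=40, d=41, a=2
  k=4: m=42, d=1, a=84
d=1 and a=2a₀=84 at k=4, so the next step gives (m, d) = (42, 41) again — its k=1 value — and the period has length 4.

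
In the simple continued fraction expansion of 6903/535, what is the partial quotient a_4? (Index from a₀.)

2

6903 = 12·535 + 483   →  a_0 = 12
535 = 1·483 + 52   →  a_1 = 1
483 = 9·52 + 15   →  a_2 = 9
52 = 3·15 + 7   →  a_3 = 3
15 = 2·7 + 1   →  a_4 = 2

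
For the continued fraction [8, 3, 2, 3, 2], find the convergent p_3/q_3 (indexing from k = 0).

199/24

Using pₖ = aₖpₖ₋₁ + pₖ₋₂, qₖ = aₖqₖ₋₁ + qₖ₋₂ (with p₋₁=1, p₋₂=0, q₋₁=0, q₋₂=1):
  k=0: a=8, p=8, q=1
  k=1: a=3, p=25, q=3
  k=2: a=2, p=58, q=7
  k=3: a=3, p=199, q=24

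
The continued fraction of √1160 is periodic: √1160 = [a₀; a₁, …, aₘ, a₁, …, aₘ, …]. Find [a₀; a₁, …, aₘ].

[34; 17, 68]

a₀ = ⌊√1160⌋ = 34.
With m₀=0, d₀=1 and mₖ₊₁ = dₖaₖ − mₖ, dₖ₊₁ = (n − mₖ₊₁²)/dₖ, aₖ₊₁ = ⌊(a₀+mₖ₊₁)/dₖ₊₁⌋:
  k=1: m=34, d=4, a=17
  k=2: m=34, d=1, a=68
d=1 and a=2a₀=68 at k=2, so the next step gives (m, d) = (34, 4) again — its k=1 value — and the period has length 2.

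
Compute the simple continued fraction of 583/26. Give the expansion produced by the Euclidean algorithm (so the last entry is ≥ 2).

583 = 22×26 + 11
26 = 2×11 + 4
11 = 2×4 + 3
4 = 1×3 + 1
3 = 3×1 + 0  (stop)
So 583/26 = [22; 2, 2, 1, 3].

[22; 2, 2, 1, 3]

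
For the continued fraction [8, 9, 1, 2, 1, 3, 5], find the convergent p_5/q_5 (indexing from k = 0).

Using pₖ = aₖpₖ₋₁ + pₖ₋₂, qₖ = aₖqₖ₋₁ + qₖ₋₂ (with p₋₁=1, p₋₂=0, q₋₁=0, q₋₂=1):
  k=0: a=8, p=8, q=1
  k=1: a=9, p=73, q=9
  k=2: a=1, p=81, q=10
  k=3: a=2, p=235, q=29
  k=4: a=1, p=316, q=39
  k=5: a=3, p=1183, q=146

1183/146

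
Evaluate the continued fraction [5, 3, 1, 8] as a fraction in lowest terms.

Using pₖ = aₖpₖ₋₁ + pₖ₋₂ and qₖ = aₖqₖ₋₁ + qₖ₋₂:
  k=0: a=5, p=5, q=1
  k=1: a=3, p=16, q=3
  k=2: a=1, p=21, q=4
  k=3: a=8, p=184, q=35

184/35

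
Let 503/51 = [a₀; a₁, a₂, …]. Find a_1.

503 = 9·51 + 44   →  a_0 = 9
51 = 1·44 + 7   →  a_1 = 1

1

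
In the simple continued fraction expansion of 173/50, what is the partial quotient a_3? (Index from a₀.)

1

173 = 3·50 + 23   →  a_0 = 3
50 = 2·23 + 4   →  a_1 = 2
23 = 5·4 + 3   →  a_2 = 5
4 = 1·3 + 1   →  a_3 = 1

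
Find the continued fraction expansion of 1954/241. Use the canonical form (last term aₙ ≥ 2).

[8; 9, 3, 1, 2, 2]

1954 = 8*241 + 26
241 = 9*26 + 7
26 = 3*7 + 5
7 = 1*5 + 2
5 = 2*2 + 1
2 = 2*1 + 0  (stop)
So 1954/241 = [8; 9, 3, 1, 2, 2].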